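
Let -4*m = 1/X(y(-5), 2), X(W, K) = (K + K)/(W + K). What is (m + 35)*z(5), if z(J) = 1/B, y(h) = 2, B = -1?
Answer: -139/4 ≈ -34.750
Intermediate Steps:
z(J) = -1 (z(J) = 1/(-1) = -1)
X(W, K) = 2*K/(K + W) (X(W, K) = (2*K)/(K + W) = 2*K/(K + W))
m = -1/4 (m = -1/(4*1) = -1/4/1 = -1/4*1 = -1/4 ≈ -0.25000)
(m + 35)*z(5) = (-1/4 + 35)*(-1) = (139/4)*(-1) = -139/4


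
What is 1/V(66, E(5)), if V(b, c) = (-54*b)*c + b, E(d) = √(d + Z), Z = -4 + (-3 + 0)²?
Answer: -1/1924494 - 9*√10/320749 ≈ -8.9251e-5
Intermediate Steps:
Z = 5 (Z = -4 + (-3)² = -4 + 9 = 5)
E(d) = √(5 + d) (E(d) = √(d + 5) = √(5 + d))
V(b, c) = b - 54*b*c (V(b, c) = -54*b*c + b = b - 54*b*c)
1/V(66, E(5)) = 1/(66*(1 - 54*√(5 + 5))) = 1/(66*(1 - 54*√10)) = 1/(66 - 3564*√10)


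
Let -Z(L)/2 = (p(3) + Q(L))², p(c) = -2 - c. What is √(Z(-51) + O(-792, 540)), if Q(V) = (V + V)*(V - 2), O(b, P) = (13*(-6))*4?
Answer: I*√58341914 ≈ 7638.2*I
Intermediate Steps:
O(b, P) = -312 (O(b, P) = -78*4 = -312)
Q(V) = 2*V*(-2 + V) (Q(V) = (2*V)*(-2 + V) = 2*V*(-2 + V))
Z(L) = -2*(-5 + 2*L*(-2 + L))² (Z(L) = -2*((-2 - 1*3) + 2*L*(-2 + L))² = -2*((-2 - 3) + 2*L*(-2 + L))² = -2*(-5 + 2*L*(-2 + L))²)
√(Z(-51) + O(-792, 540)) = √(-2*(-5 + 2*(-51)*(-2 - 51))² - 312) = √(-2*(-5 + 2*(-51)*(-53))² - 312) = √(-2*(-5 + 5406)² - 312) = √(-2*5401² - 312) = √(-2*29170801 - 312) = √(-58341602 - 312) = √(-58341914) = I*√58341914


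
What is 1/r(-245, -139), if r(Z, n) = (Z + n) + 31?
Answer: -1/353 ≈ -0.0028329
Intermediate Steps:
r(Z, n) = 31 + Z + n
1/r(-245, -139) = 1/(31 - 245 - 139) = 1/(-353) = -1/353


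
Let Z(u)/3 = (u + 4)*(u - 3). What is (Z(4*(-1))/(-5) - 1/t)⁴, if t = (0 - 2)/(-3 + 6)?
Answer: 81/16 ≈ 5.0625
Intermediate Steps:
Z(u) = 3*(-3 + u)*(4 + u) (Z(u) = 3*((u + 4)*(u - 3)) = 3*((4 + u)*(-3 + u)) = 3*((-3 + u)*(4 + u)) = 3*(-3 + u)*(4 + u))
t = -⅔ (t = -2/3 = -2*⅓ = -⅔ ≈ -0.66667)
(Z(4*(-1))/(-5) - 1/t)⁴ = ((-36 + 3*(4*(-1)) + 3*(4*(-1))²)/(-5) - 1/(-⅔))⁴ = ((-36 + 3*(-4) + 3*(-4)²)*(-⅕) - 1*(-3/2))⁴ = ((-36 - 12 + 3*16)*(-⅕) + 3/2)⁴ = ((-36 - 12 + 48)*(-⅕) + 3/2)⁴ = (0*(-⅕) + 3/2)⁴ = (0 + 3/2)⁴ = (3/2)⁴ = 81/16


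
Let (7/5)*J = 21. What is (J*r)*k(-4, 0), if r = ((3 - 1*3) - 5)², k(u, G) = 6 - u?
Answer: 3750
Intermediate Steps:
J = 15 (J = (5/7)*21 = 15)
r = 25 (r = ((3 - 3) - 5)² = (0 - 5)² = (-5)² = 25)
(J*r)*k(-4, 0) = (15*25)*(6 - 1*(-4)) = 375*(6 + 4) = 375*10 = 3750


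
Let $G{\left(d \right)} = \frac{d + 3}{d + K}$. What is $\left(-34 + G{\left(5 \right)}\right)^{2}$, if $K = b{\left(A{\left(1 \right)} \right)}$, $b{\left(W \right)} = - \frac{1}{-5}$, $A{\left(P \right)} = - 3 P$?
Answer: $\frac{178084}{169} \approx 1053.8$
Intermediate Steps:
$b{\left(W \right)} = \frac{1}{5}$ ($b{\left(W \right)} = \left(-1\right) \left(- \frac{1}{5}\right) = \frac{1}{5}$)
$K = \frac{1}{5} \approx 0.2$
$G{\left(d \right)} = \frac{3 + d}{\frac{1}{5} + d}$ ($G{\left(d \right)} = \frac{d + 3}{d + \frac{1}{5}} = \frac{3 + d}{\frac{1}{5} + d}$)
$\left(-34 + G{\left(5 \right)}\right)^{2} = \left(-34 + \frac{5 \left(3 + 5\right)}{1 + 5 \cdot 5}\right)^{2} = \left(-34 + 5 \frac{1}{1 + 25} \cdot 8\right)^{2} = \left(-34 + 5 \cdot \frac{1}{26} \cdot 8\right)^{2} = \left(-34 + \frac{20}{13}\right)^{2} = \left(- \frac{422}{13}\right)^{2} = \frac{178084}{169}$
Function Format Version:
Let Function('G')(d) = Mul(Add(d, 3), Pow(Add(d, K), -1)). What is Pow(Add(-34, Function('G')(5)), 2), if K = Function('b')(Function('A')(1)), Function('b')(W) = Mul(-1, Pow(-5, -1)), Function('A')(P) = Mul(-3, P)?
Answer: Rational(178084, 169) ≈ 1053.8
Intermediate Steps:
Function('b')(W) = Rational(1, 5) (Function('b')(W) = Mul(-1, Rational(-1, 5)) = Rational(1, 5))
K = Rational(1, 5) ≈ 0.20000
Function('G')(d) = Mul(Pow(Add(Rational(1, 5), d), -1), Add(3, d)) (Function('G')(d) = Mul(Add(d, 3), Pow(Add(d, Rational(1, 5)), -1)) = Mul(Add(3, d), Pow(Add(Rational(1, 5), d), -1)) = Mul(Pow(Add(Rational(1, 5), d), -1), Add(3, d)))
Pow(Add(-34, Function('G')(5)), 2) = Pow(Add(-34, Mul(5, Pow(Add(1, Mul(5, 5)), -1), Add(3, 5))), 2) = Pow(Add(-34, Mul(5, Pow(Add(1, 25), -1), 8)), 2) = Pow(Add(-34, Mul(5, Pow(26, -1), 8)), 2) = Pow(Add(-34, Mul(5, Rational(1, 26), 8)), 2) = Pow(Add(-34, Rational(20, 13)), 2) = Pow(Rational(-422, 13), 2) = Rational(178084, 169)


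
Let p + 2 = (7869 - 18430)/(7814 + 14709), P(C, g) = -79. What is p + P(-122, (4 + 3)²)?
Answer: -1834924/22523 ≈ -81.469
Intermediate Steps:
p = -55607/22523 (p = -2 + (7869 - 18430)/(7814 + 14709) = -2 - 10561/22523 = -55607/22523 ≈ -2.4689)
p + P(-122, (4 + 3)²) = -55607/22523 - 79 = -1834924/22523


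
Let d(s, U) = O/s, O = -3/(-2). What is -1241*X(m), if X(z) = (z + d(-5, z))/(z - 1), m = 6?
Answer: -70737/50 ≈ -1414.7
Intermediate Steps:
O = 3/2 (O = -3*(-1/2) = 3/2 ≈ 1.5000)
d(s, U) = 3/(2*s)
X(z) = (-3/10 + z)/(-1 + z) (X(z) = (z + (3/2)/(-5))/(z - 1) = (z + (3/2)*(-1/5))/(-1 + z) = (z - 3/10)/(-1 + z) = (-3/10 + z)/(-1 + z))
-1241*X(m) = -1241*(-3/10 + 6)/(-1 + 6) = -1241*57/(5*10) = -1241*57/50 = -70737/50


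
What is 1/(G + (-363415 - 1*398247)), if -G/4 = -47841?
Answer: -1/570298 ≈ -1.7535e-6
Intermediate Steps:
G = 191364 (G = -4*(-47841) = 191364)
1/(G + (-363415 - 1*398247)) = 1/(191364 + (-363415 - 1*398247)) = 1/(191364 + (-363415 - 398247)) = 1/(191364 - 761662) = 1/(-570298) = -1/570298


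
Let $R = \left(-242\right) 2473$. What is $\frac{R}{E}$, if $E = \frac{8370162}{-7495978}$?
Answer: $\frac{2243043984874}{4185081} \approx 5.3596 \cdot 10^{5}$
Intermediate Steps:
$E = - \frac{4185081}{3747989}$ ($E = 8370162 \left(- \frac{1}{7495978}\right) = - \frac{4185081}{3747989} \approx -1.1166$)
$R = -598466$
$\frac{R}{E} = - \frac{598466}{- \frac{4185081}{3747989}} = \left(-598466\right) \left(- \frac{3747989}{4185081}\right) = \frac{2243043984874}{4185081}$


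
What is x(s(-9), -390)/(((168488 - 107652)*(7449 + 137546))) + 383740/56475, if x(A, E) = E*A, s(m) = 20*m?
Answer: 33849422013118/4981612209345 ≈ 6.7949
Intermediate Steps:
x(A, E) = A*E
x(s(-9), -390)/(((168488 - 107652)*(7449 + 137546))) + 383740/56475 = ((20*(-9))*(-390))/(((168488 - 107652)*(7449 + 137546))) + 383740/56475 = (-180*(-390))/((60836*144995)) + 383740*(1/56475) = 70200/8820915820 + 76748/11295 = 70200*(1/8820915820) + 76748/11295 = 3510/441045791 + 76748/11295 = 33849422013118/4981612209345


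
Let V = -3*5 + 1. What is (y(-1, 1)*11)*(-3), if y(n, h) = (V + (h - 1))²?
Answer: -6468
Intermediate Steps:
V = -14 (V = -15 + 1 = -14)
y(n, h) = (-15 + h)² (y(n, h) = (-14 + (h - 1))² = (-14 + (-1 + h))² = (-15 + h)²)
(y(-1, 1)*11)*(-3) = ((-15 + 1)²*11)*(-3) = ((-14)²*11)*(-3) = (196*11)*(-3) = 2156*(-3) = -6468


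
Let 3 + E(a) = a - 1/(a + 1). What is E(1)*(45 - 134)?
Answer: 445/2 ≈ 222.50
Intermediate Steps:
E(a) = -3 + a - 1/(1 + a) (E(a) = -3 + (a - 1/(a + 1)) = -3 + (a - 1/(1 + a)) = -3 + a - 1/(1 + a))
E(1)*(45 - 134) = ((-4 + 1² - 2*1)/(1 + 1))*(45 - 134) = ((-4 + 1 - 2)/2)*(-89) = ((½)*(-5))*(-89) = -5/2*(-89) = 445/2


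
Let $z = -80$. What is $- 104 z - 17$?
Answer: $8303$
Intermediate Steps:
$- 104 z - 17 = \left(-104\right) \left(-80\right) - 17 = 8320 - 17 = 8303$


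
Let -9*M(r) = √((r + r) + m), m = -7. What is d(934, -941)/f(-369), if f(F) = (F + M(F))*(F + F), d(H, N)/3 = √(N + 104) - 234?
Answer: -28431/11029786 + 9*√69285/904442452 + 351*I*√745/452221226 + 729*I*√93/22059572 ≈ -0.002575 + 0.00033988*I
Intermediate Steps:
d(H, N) = -702 + 3*√(104 + N) (d(H, N) = 3*(√(N + 104) - 234) = 3*(√(104 + N) - 234) = 3*(-234 + √(104 + N)) = -702 + 3*√(104 + N))
M(r) = -√(-7 + 2*r)/9 (M(r) = -√((r + r) - 7)/9 = -√(2*r - 7)/9 = -√(-7 + 2*r)/9)
f(F) = 2*F*(F - √(-7 + 2*F)/9) (f(F) = (F - √(-7 + 2*F)/9)*(F + F) = (F - √(-7 + 2*F)/9)*(2*F) = 2*F*(F - √(-7 + 2*F)/9))
d(934, -941)/f(-369) = (-702 + 3*√(104 - 941))/(((2/9)*(-369)*(-√(-7 + 2*(-369)) + 9*(-369)))) = (-702 + 3*√(-837))/(((2/9)*(-369)*(-√(-7 - 738) - 3321))) = (-702 + 3*(3*I*√93))/(((2/9)*(-369)*(-√(-745) - 3321))) = (-702 + 9*I*√93)/(((2/9)*(-369)*(-I*√745 - 3321))) = (-702 + 9*I*√93)/(((2/9)*(-369)*(-3321 - I*√745))) = (-702 + 9*I*√93)/(272322 + 82*I*√745)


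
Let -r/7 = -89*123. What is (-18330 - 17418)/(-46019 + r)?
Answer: -17874/15305 ≈ -1.1679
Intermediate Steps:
r = 76629 (r = -(-623)*123 = -7*(-10947) = 76629)
(-18330 - 17418)/(-46019 + r) = (-18330 - 17418)/(-46019 + 76629) = -35748/30610 = -35748*1/30610 = -17874/15305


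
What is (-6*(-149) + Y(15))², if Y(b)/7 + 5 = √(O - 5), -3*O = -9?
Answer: 737783 + 12026*I*√2 ≈ 7.3778e+5 + 17007.0*I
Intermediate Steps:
O = 3 (O = -⅓*(-9) = 3)
Y(b) = -35 + 7*I*√2 (Y(b) = -35 + 7*√(3 - 5) = -35 + 7*√(-2) = -35 + 7*(I*√2) = -35 + 7*I*√2)
(-6*(-149) + Y(15))² = (-6*(-149) + (-35 + 7*I*√2))² = (894 + (-35 + 7*I*√2))² = (859 + 7*I*√2)²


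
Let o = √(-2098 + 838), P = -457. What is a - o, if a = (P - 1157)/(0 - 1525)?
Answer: 1614/1525 - 6*I*√35 ≈ 1.0584 - 35.496*I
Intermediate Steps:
o = 6*I*√35 (o = √(-1260) = 6*I*√35 ≈ 35.496*I)
a = 1614/1525 (a = (-457 - 1157)/(0 - 1525) = -1614/(-1525) = -1614*(-1/1525) = 1614/1525 ≈ 1.0584)
a - o = 1614/1525 - 6*I*√35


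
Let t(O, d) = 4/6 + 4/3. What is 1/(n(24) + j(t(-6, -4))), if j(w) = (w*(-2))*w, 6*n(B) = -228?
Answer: -1/46 ≈ -0.021739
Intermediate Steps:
t(O, d) = 2 (t(O, d) = 4*(1/6) + 4*(1/3) = 2/3 + 4/3 = 2)
n(B) = -38 (n(B) = (1/6)*(-228) = -38)
j(w) = -2*w**2 (j(w) = (-2*w)*w = -2*w**2)
1/(n(24) + j(t(-6, -4))) = 1/(-38 - 2*2**2) = 1/(-38 - 2*4) = 1/(-38 - 8) = 1/(-46) = -1/46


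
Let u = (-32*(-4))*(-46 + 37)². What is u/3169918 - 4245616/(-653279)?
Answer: 6732513888080/1035420430561 ≈ 6.5022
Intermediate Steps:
u = 10368 (u = 128*(-9)² = 128*81 = 10368)
u/3169918 - 4245616/(-653279) = 10368/3169918 - 4245616/(-653279) = 10368*(1/3169918) - 4245616*(-1/653279) = 5184/1584959 + 4245616/653279 = 6732513888080/1035420430561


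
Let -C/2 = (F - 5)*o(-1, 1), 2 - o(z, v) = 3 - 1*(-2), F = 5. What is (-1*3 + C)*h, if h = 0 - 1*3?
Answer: 9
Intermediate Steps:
o(z, v) = -3 (o(z, v) = 2 - (3 - 1*(-2)) = 2 - (3 + 2) = 2 - 1*5 = 2 - 5 = -3)
h = -3 (h = 0 - 3 = -3)
C = 0 (C = -2*(5 - 5)*(-3) = -0*(-3) = -2*0 = 0)
(-1*3 + C)*h = (-1*3 + 0)*(-3) = (-3 + 0)*(-3) = -3*(-3) = 9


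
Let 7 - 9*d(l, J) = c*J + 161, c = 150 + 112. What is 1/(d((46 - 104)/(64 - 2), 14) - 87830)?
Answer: -3/264764 ≈ -1.1331e-5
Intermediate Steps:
c = 262
d(l, J) = -154/9 - 262*J/9 (d(l, J) = 7/9 - (262*J + 161)/9 = 7/9 - (161 + 262*J)/9 = 7/9 + (-161/9 - 262*J/9) = -154/9 - 262*J/9)
1/(d((46 - 104)/(64 - 2), 14) - 87830) = 1/((-154/9 - 262/9*14) - 87830) = 1/((-154/9 - 3668/9) - 87830) = 1/(-1274/3 - 87830) = 1/(-264764/3) = -3/264764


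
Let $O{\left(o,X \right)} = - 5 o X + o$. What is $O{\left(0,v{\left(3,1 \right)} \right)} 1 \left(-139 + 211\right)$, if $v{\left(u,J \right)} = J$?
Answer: $0$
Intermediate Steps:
$O{\left(o,X \right)} = o - 5 X o$ ($O{\left(o,X \right)} = - 5 X o + o = o - 5 X o$)
$O{\left(0,v{\left(3,1 \right)} \right)} 1 \left(-139 + 211\right) = 0 \left(1 - 5\right) 1 \left(-139 + 211\right) = 0 \left(1 - 5\right) 1 \cdot 72 = 0 \left(-4\right) 1 \cdot 72 = 0 \cdot 1 \cdot 72 = 0 \cdot 72 = 0$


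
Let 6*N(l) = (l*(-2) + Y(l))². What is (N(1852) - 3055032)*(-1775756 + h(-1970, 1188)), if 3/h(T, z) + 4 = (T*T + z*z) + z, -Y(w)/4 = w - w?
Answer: 11357091382693090/8323 ≈ 1.3645e+12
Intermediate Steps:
Y(w) = 0 (Y(w) = -4*(w - w) = -4*0 = 0)
h(T, z) = 3/(-4 + z + T² + z²) (h(T, z) = 3/(-4 + ((T*T + z*z) + z)) = 3/(-4 + ((T² + z²) + z)) = 3/(-4 + (z + T² + z²)) = 3/(-4 + z + T² + z²))
N(l) = 2*l²/3 (N(l) = (l*(-2) + 0)²/6 = (-2*l + 0)²/6 = (-2*l)²/6 = (4*l²)/6 = 2*l²/3)
(N(1852) - 3055032)*(-1775756 + h(-1970, 1188)) = ((⅔)*1852² - 3055032)*(-1775756 + 3/(-4 + 1188 + (-1970)² + 1188²)) = ((⅔)*3429904 - 3055032)*(-1775756 + 3/(-4 + 1188 + 3880900 + 1411344)) = (6859808/3 - 3055032)*(-1775756 + 3/5293428) = -2305288*(-1775756 + 3*(1/5293428))/3 = -2305288*(-1775756 + 1/1764476)/3 = -2305288/3*(-3133278843855/1764476) = 11357091382693090/8323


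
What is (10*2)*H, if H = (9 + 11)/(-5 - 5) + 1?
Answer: -20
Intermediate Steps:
H = -1 (H = 20/(-10) + 1 = 20*(-1/10) + 1 = -2 + 1 = -1)
(10*2)*H = (10*2)*(-1) = 20*(-1) = -20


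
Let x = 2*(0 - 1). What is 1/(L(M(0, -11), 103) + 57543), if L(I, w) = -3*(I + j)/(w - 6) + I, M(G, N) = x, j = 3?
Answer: 97/5581474 ≈ 1.7379e-5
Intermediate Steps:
x = -2 (x = 2*(-1) = -2)
M(G, N) = -2
L(I, w) = I - 3*(3 + I)/(-6 + w) (L(I, w) = -3*(I + 3)/(w - 6) + I = -3*(3 + I)/(-6 + w) + I = I - 3*(3 + I)/(-6 + w))
1/(L(M(0, -11), 103) + 57543) = 1/((-9 - 9*(-2) - 2*103)/(-6 + 103) + 57543) = 1/((-9 + 18 - 206)/97 + 57543) = 1/((1/97)*(-197) + 57543) = 1/(-197/97 + 57543) = 1/(5581474/97) = 97/5581474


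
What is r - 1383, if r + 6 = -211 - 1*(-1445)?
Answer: -155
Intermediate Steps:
r = 1228 (r = -6 + (-211 - 1*(-1445)) = -6 + (-211 + 1445) = -6 + 1234 = 1228)
r - 1383 = 1228 - 1383 = -155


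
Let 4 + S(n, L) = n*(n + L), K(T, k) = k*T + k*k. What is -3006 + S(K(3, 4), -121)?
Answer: -5614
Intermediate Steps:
K(T, k) = k² + T*k (K(T, k) = T*k + k² = k² + T*k)
S(n, L) = -4 + n*(L + n) (S(n, L) = -4 + n*(n + L) = -4 + n*(L + n))
-3006 + S(K(3, 4), -121) = -3006 + (-4 + (4*(3 + 4))² - 484*(3 + 4)) = -3006 + (-4 + (4*7)² - 484*7) = -3006 + (-4 + 28² - 121*28) = -3006 + (-4 + 784 - 3388) = -3006 - 2608 = -5614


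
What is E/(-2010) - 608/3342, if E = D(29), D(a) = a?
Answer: -219833/1119570 ≈ -0.19635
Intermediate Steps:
E = 29
E/(-2010) - 608/3342 = 29/(-2010) - 608/3342 = 29*(-1/2010) - 608*1/3342 = -29/2010 - 304/1671 = -219833/1119570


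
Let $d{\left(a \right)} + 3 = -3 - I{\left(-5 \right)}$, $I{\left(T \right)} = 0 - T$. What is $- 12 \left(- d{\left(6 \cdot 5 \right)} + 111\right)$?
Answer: $-1464$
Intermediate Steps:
$I{\left(T \right)} = - T$
$d{\left(a \right)} = -11$ ($d{\left(a \right)} = -3 - \left(3 - -5\right) = -3 - 8 = -11$)
$- 12 \left(- d{\left(6 \cdot 5 \right)} + 111\right) = - 12 \left(\left(-1\right) \left(-11\right) + 111\right) = - 12 \left(11 + 111\right) = \left(-12\right) 122 = -1464$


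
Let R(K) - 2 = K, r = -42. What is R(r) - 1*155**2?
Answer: -24065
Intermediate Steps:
R(K) = 2 + K
R(r) - 1*155**2 = (2 - 42) - 1*155**2 = -40 - 1*24025 = -40 - 24025 = -24065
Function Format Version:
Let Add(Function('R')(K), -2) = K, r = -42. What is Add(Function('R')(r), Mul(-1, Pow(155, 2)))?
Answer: -24065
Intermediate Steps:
Function('R')(K) = Add(2, K)
Add(Function('R')(r), Mul(-1, Pow(155, 2))) = Add(Add(2, -42), Mul(-1, Pow(155, 2))) = Add(-40, Mul(-1, 24025)) = Add(-40, -24025) = -24065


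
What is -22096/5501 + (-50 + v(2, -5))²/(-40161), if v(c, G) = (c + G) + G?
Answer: -905902820/220925661 ≈ -4.1005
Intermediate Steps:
v(c, G) = c + 2*G (v(c, G) = (G + c) + G = c + 2*G)
-22096/5501 + (-50 + v(2, -5))²/(-40161) = -22096/5501 + (-50 + (2 + 2*(-5)))²/(-40161) = -22096*1/5501 + (-50 + (2 - 10))²*(-1/40161) = -22096/5501 + (-50 - 8)²*(-1/40161) = -22096/5501 + (-58)²*(-1/40161) = -22096/5501 + 3364*(-1/40161) = -22096/5501 - 3364/40161 = -905902820/220925661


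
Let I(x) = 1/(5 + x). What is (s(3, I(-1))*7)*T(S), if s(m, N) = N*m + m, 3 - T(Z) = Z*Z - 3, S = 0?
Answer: 315/2 ≈ 157.50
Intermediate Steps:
T(Z) = 6 - Z**2 (T(Z) = 3 - (Z*Z - 3) = 3 - (Z**2 - 3) = 3 - (-3 + Z**2) = 3 + (3 - Z**2) = 6 - Z**2)
s(m, N) = m + N*m
(s(3, I(-1))*7)*T(S) = ((3*(1 + 1/(5 - 1)))*7)*(6 - 1*0**2) = ((3*(1 + 1/4))*7)*(6 - 1*0) = ((3*(1 + 1/4))*7)*(6 + 0) = ((3*(5/4))*7)*6 = ((15/4)*7)*6 = (105/4)*6 = 315/2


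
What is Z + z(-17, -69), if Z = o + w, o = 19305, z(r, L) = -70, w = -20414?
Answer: -1179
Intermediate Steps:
Z = -1109 (Z = 19305 - 20414 = -1109)
Z + z(-17, -69) = -1109 - 70 = -1179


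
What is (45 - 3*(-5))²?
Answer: 3600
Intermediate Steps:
(45 - 3*(-5))² = (45 + 15)² = 60² = 3600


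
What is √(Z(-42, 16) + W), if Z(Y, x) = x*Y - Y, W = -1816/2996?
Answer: 2*I*√88442669/749 ≈ 25.112*I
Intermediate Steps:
W = -454/749 (W = -1816*1/2996 = -454/749 ≈ -0.60614)
Z(Y, x) = -Y + Y*x (Z(Y, x) = Y*x - Y = -Y + Y*x)
√(Z(-42, 16) + W) = √(-42*(-1 + 16) - 454/749) = √(-42*15 - 454/749) = √(-630 - 454/749) = √(-472324/749) = 2*I*√88442669/749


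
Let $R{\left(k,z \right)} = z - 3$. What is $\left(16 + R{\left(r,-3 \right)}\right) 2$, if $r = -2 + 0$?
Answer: $20$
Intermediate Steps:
$r = -2$
$R{\left(k,z \right)} = -3 + z$
$\left(16 + R{\left(r,-3 \right)}\right) 2 = \left(16 - 6\right) 2 = 10 \cdot 2 = 20$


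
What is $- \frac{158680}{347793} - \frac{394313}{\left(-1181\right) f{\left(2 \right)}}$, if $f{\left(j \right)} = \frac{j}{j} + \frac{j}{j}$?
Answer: $\frac{136764499049}{821487066} \approx 166.48$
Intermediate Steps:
$f{\left(j \right)} = 2$ ($f{\left(j \right)} = 1 + 1 = 2$)
$- \frac{158680}{347793} - \frac{394313}{\left(-1181\right) f{\left(2 \right)}} = - \frac{158680}{347793} - \frac{394313}{\left(-1181\right) 2} = \left(-158680\right) \frac{1}{347793} - \frac{394313}{-2362} = - \frac{158680}{347793} - - \frac{394313}{2362} = - \frac{158680}{347793} + \frac{394313}{2362} = \frac{136764499049}{821487066}$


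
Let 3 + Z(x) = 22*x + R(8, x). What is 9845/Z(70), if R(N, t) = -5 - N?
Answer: 9845/1524 ≈ 6.4600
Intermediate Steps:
Z(x) = -16 + 22*x (Z(x) = -3 + (22*x + (-5 - 1*8)) = -3 + (22*x + (-5 - 8)) = -3 + (22*x - 13) = -3 + (-13 + 22*x) = -16 + 22*x)
9845/Z(70) = 9845/(-16 + 22*70) = 9845/(-16 + 1540) = 9845/1524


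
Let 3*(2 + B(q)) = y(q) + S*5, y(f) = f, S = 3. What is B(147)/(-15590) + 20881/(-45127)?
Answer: -163940697/351764965 ≈ -0.46605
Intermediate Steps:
B(q) = 3 + q/3 (B(q) = -2 + (q + 3*5)/3 = -2 + (q + 15)/3 = -2 + (15 + q)/3 = -2 + (5 + q/3) = 3 + q/3)
B(147)/(-15590) + 20881/(-45127) = (3 + (⅓)*147)/(-15590) + 20881/(-45127) = (3 + 49)*(-1/15590) + 20881*(-1/45127) = 52*(-1/15590) - 20881/45127 = -26/7795 - 20881/45127 = -163940697/351764965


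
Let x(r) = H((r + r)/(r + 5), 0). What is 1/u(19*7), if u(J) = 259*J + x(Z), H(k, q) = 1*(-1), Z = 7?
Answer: 1/34446 ≈ 2.9031e-5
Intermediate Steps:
H(k, q) = -1
x(r) = -1
u(J) = -1 + 259*J (u(J) = 259*J - 1 = -1 + 259*J)
1/u(19*7) = 1/(-1 + 259*(19*7)) = 1/(-1 + 259*133) = 1/(-1 + 34447) = 1/34446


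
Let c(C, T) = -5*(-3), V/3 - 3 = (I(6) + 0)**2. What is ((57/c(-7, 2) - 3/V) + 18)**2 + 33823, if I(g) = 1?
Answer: 13714961/400 ≈ 34287.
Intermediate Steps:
V = 12 (V = 9 + 3*(1 + 0)**2 = 9 + 3*1**2 = 9 + 3*1 = 9 + 3 = 12)
c(C, T) = 15
((57/c(-7, 2) - 3/V) + 18)**2 + 33823 = ((57/15 - 3/12) + 18)**2 + 33823 = ((57*(1/15) - 3*1/12) + 18)**2 + 33823 = ((19/5 - 1/4) + 18)**2 + 33823 = (71/20 + 18)**2 + 33823 = (431/20)**2 + 33823 = 185761/400 + 33823 = 13714961/400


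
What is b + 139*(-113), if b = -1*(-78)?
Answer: -15629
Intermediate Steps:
b = 78
b + 139*(-113) = 78 + 139*(-113) = 78 - 15707 = -15629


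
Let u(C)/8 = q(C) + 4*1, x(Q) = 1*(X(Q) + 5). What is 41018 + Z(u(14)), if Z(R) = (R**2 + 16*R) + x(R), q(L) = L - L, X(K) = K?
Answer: 42591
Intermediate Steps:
q(L) = 0
x(Q) = 5 + Q (x(Q) = 1*(Q + 5) = 1*(5 + Q) = 5 + Q)
u(C) = 32 (u(C) = 8*(0 + 4*1) = 8*(0 + 4) = 8*4 = 32)
Z(R) = 5 + R**2 + 17*R (Z(R) = (R**2 + 16*R) + (5 + R) = 5 + R**2 + 17*R)
41018 + Z(u(14)) = 41018 + (5 + 32**2 + 17*32) = 41018 + (5 + 1024 + 544) = 41018 + 1573 = 42591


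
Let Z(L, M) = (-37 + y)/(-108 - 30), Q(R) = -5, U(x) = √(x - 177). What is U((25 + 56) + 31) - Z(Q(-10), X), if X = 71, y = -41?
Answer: -13/23 + I*√65 ≈ -0.56522 + 8.0623*I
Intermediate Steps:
U(x) = √(-177 + x)
Z(L, M) = 13/23 (Z(L, M) = (-37 - 41)/(-108 - 30) = -78/(-138) = -78*(-1/138) = 13/23)
U((25 + 56) + 31) - Z(Q(-10), X) = √(-177 + ((25 + 56) + 31)) - 1*13/23 = √(-177 + (81 + 31)) - 13/23 = √(-177 + 112) - 13/23 = √(-65) - 13/23 = I*√65 - 13/23 = -13/23 + I*√65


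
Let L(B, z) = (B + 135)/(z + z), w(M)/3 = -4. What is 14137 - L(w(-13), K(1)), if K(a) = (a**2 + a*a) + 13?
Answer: 141329/10 ≈ 14133.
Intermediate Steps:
K(a) = 13 + 2*a**2 (K(a) = (a**2 + a**2) + 13 = 2*a**2 + 13 = 13 + 2*a**2)
w(M) = -12 (w(M) = 3*(-4) = -12)
L(B, z) = (135 + B)/(2*z) (L(B, z) = (135 + B)/((2*z)) = (135 + B)*(1/(2*z)) = (135 + B)/(2*z))
14137 - L(w(-13), K(1)) = 14137 - (135 - 12)/(2*(13 + 2*1**2)) = 14137 - 123/(2*(13 + 2*1)) = 14137 - 123/(2*(13 + 2)) = 14137 - 123/(2*15) = 14137 - 1*41/10 = 14137 - 41/10 = 141329/10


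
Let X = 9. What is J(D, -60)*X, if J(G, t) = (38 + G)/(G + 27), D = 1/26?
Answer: 8901/703 ≈ 12.661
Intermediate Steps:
D = 1/26 ≈ 0.038462
J(G, t) = (38 + G)/(27 + G)
J(D, -60)*X = ((38 + 1/26)/(27 + 1/26))*9 = ((989/26)/(703/26))*9 = ((26/703)*(989/26))*9 = (989/703)*9 = 8901/703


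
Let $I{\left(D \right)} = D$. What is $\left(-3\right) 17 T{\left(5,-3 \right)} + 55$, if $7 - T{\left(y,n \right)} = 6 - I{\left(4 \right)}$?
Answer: $-200$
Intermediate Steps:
$T{\left(y,n \right)} = 5$ ($T{\left(y,n \right)} = 7 - \left(6 - 4\right) = 7 - 2 = 5$)
$\left(-3\right) 17 T{\left(5,-3 \right)} + 55 = \left(-3\right) 17 \cdot 5 + 55 = \left(-51\right) 5 + 55 = -255 + 55 = -200$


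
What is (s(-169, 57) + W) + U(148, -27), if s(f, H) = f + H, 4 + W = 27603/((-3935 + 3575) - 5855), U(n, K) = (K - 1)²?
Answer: 4124017/6215 ≈ 663.56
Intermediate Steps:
U(n, K) = (-1 + K)²
W = -52463/6215 (W = -4 + 27603/((-3935 + 3575) - 5855) = -4 + 27603/(-360 - 5855) = -4 + 27603/(-6215) = -4 + 27603*(-1/6215) = -4 - 27603/6215 = -52463/6215 ≈ -8.4413)
s(f, H) = H + f
(s(-169, 57) + W) + U(148, -27) = ((57 - 169) - 52463/6215) + (-1 - 27)² = (-112 - 52463/6215) + (-28)² = -748543/6215 + 784 = 4124017/6215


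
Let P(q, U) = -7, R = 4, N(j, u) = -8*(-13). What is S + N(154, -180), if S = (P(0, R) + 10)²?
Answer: 113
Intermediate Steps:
N(j, u) = 104
S = 9 (S = (-7 + 10)² = 3² = 9)
S + N(154, -180) = 9 + 104 = 113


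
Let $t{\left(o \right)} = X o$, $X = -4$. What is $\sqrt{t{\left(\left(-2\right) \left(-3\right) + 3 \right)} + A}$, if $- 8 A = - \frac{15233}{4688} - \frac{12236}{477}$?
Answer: $\frac{i \sqrt{17994700179382}}{745392} \approx 5.691 i$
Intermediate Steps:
$t{\left(o \right)} = - 4 o$
$A = \frac{64628509}{17889408}$ ($A = - \frac{- \frac{15233}{4688} - \frac{12236}{477}}{8} = \left(- \frac{1}{8}\right) \left(- \frac{64628509}{2236176}\right) = \frac{64628509}{17889408} \approx 3.6127$)
$\sqrt{t{\left(\left(-2\right) \left(-3\right) + 3 \right)} + A} = \sqrt{- 4 \left(\left(-2\right) \left(-3\right) + 3\right) + \frac{64628509}{17889408}} = \sqrt{- 4 \left(6 + 3\right) + \frac{64628509}{17889408}} = \sqrt{\left(-4\right) 9 + \frac{64628509}{17889408}} = \sqrt{-36 + \frac{64628509}{17889408}} = \sqrt{- \frac{579390179}{17889408}} = \frac{i \sqrt{17994700179382}}{745392}$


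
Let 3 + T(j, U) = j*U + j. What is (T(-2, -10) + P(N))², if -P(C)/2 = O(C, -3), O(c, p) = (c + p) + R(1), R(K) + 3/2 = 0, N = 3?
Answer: 324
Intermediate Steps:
R(K) = -3/2 (R(K) = -3/2 + 0 = -3/2)
O(c, p) = -3/2 + c + p (O(c, p) = (c + p) - 3/2 = -3/2 + c + p)
T(j, U) = -3 + j + U*j (T(j, U) = -3 + (j*U + j) = -3 + (U*j + j) = -3 + (j + U*j) = -3 + j + U*j)
P(C) = 9 - 2*C (P(C) = -2*(-3/2 + C - 3) = -2*(-9/2 + C) = 9 - 2*C)
(T(-2, -10) + P(N))² = ((-3 - 2 - 10*(-2)) + (9 - 2*3))² = ((-3 - 2 + 20) + (9 - 6))² = (15 + 3)² = 18² = 324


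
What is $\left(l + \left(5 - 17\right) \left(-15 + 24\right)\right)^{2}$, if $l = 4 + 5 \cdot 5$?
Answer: $6241$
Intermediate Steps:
$l = 29$ ($l = 4 + 25 = 29$)
$\left(l + \left(5 - 17\right) \left(-15 + 24\right)\right)^{2} = \left(29 + \left(5 - 17\right) \left(-15 + 24\right)\right)^{2} = \left(29 - 108\right)^{2} = \left(-79\right)^{2} = 6241$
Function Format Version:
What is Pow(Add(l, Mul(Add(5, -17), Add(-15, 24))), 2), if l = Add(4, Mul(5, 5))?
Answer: 6241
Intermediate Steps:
l = 29 (l = Add(4, 25) = 29)
Pow(Add(l, Mul(Add(5, -17), Add(-15, 24))), 2) = Pow(Add(29, Mul(Add(5, -17), Add(-15, 24))), 2) = Pow(Add(29, Mul(-12, 9)), 2) = Pow(Add(29, -108), 2) = Pow(-79, 2) = 6241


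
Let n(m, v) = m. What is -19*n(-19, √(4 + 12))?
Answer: 361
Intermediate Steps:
-19*n(-19, √(4 + 12)) = -19*(-19) = 361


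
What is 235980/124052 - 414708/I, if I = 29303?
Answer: -11132608719/908773939 ≈ -12.250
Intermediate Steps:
235980/124052 - 414708/I = 235980/124052 - 414708/29303 = 235980*(1/124052) - 414708*1/29303 = 58995/31013 - 414708/29303 = -11132608719/908773939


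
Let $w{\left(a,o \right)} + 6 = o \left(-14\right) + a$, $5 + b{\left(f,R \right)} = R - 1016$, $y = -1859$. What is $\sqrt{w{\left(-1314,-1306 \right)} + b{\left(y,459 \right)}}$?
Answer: $\sqrt{16402} \approx 128.07$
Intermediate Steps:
$b{\left(f,R \right)} = -1021 + R$ ($b{\left(f,R \right)} = -5 + \left(R - 1016\right) = -5 + \left(-1016 + R\right) = -1021 + R$)
$w{\left(a,o \right)} = -6 + a - 14 o$ ($w{\left(a,o \right)} = -6 + \left(o \left(-14\right) + a\right) = -6 + \left(- 14 o + a\right) = -6 + \left(a - 14 o\right) = -6 + a - 14 o$)
$\sqrt{w{\left(-1314,-1306 \right)} + b{\left(y,459 \right)}} = \sqrt{\left(-6 - 1314 - -18284\right) + \left(-1021 + 459\right)} = \sqrt{\left(-6 - 1314 + 18284\right) - 562} = \sqrt{16964 - 562} = \sqrt{16402}$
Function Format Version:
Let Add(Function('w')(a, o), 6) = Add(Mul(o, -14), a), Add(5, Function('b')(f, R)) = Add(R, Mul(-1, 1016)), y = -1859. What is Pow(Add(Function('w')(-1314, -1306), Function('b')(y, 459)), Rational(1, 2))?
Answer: Pow(16402, Rational(1, 2)) ≈ 128.07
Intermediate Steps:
Function('b')(f, R) = Add(-1021, R) (Function('b')(f, R) = Add(-5, Add(R, Mul(-1, 1016))) = Add(-5, Add(R, -1016)) = Add(-5, Add(-1016, R)) = Add(-1021, R))
Function('w')(a, o) = Add(-6, a, Mul(-14, o)) (Function('w')(a, o) = Add(-6, Add(Mul(o, -14), a)) = Add(-6, Add(Mul(-14, o), a)) = Add(-6, Add(a, Mul(-14, o))) = Add(-6, a, Mul(-14, o)))
Pow(Add(Function('w')(-1314, -1306), Function('b')(y, 459)), Rational(1, 2)) = Pow(Add(Add(-6, -1314, Mul(-14, -1306)), Add(-1021, 459)), Rational(1, 2)) = Pow(Add(Add(-6, -1314, 18284), -562), Rational(1, 2)) = Pow(Add(16964, -562), Rational(1, 2)) = Pow(16402, Rational(1, 2))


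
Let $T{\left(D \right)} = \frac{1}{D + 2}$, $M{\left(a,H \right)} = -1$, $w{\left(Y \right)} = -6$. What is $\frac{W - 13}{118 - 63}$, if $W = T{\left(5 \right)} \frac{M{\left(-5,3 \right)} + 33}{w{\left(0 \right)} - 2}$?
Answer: $- \frac{19}{77} \approx -0.24675$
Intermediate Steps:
$T{\left(D \right)} = \frac{1}{2 + D}$
$W = - \frac{4}{7}$ ($W = \frac{\left(-1 + 33\right) \frac{1}{-6 - 2}}{2 + 5} = \frac{32 \frac{1}{-8}}{7} = \frac{32 \left(- \frac{1}{8}\right)}{7} = \frac{1}{7} \left(-4\right) = - \frac{4}{7} \approx -0.57143$)
$\frac{W - 13}{118 - 63} = \frac{- \frac{4}{7} - 13}{118 - 63} = - \frac{95}{7 \cdot 55} = \left(- \frac{95}{7}\right) \frac{1}{55} = - \frac{19}{77}$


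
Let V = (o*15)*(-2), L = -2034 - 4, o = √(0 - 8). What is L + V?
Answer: -2038 - 60*I*√2 ≈ -2038.0 - 84.853*I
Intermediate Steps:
o = 2*I*√2 (o = √(-8) = 2*I*√2 ≈ 2.8284*I)
L = -2038
V = -60*I*√2 (V = ((2*I*√2)*15)*(-2) = (30*I*√2)*(-2) = -60*I*√2 ≈ -84.853*I)
L + V = -2038 - 60*I*√2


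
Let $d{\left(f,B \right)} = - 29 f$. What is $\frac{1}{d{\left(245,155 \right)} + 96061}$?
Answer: $\frac{1}{88956} \approx 1.1242 \cdot 10^{-5}$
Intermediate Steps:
$\frac{1}{d{\left(245,155 \right)} + 96061} = \frac{1}{\left(-29\right) 245 + 96061} = \frac{1}{-7105 + 96061} = \frac{1}{88956}$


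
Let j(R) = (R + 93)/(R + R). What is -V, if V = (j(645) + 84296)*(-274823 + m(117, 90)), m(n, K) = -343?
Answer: 4987043369658/215 ≈ 2.3196e+10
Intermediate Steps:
j(R) = (93 + R)/(2*R) (j(R) = (93 + R)/((2*R)) = (93 + R)*(1/(2*R)) = (93 + R)/(2*R))
V = -4987043369658/215 (V = ((½)*(93 + 645)/645 + 84296)*(-274823 - 343) = ((½)*(1/645)*738 + 84296)*(-275166) = (123/215 + 84296)*(-275166) = (18123763/215)*(-275166) = -4987043369658/215 ≈ -2.3196e+10)
-V = -1*(-4987043369658/215) = 4987043369658/215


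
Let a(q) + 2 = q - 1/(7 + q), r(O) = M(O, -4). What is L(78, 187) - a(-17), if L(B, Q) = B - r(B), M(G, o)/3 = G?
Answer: -1371/10 ≈ -137.10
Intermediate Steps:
M(G, o) = 3*G
r(O) = 3*O
L(B, Q) = -2*B (L(B, Q) = B - 3*B = -2*B)
a(q) = -2 + q - 1/(7 + q) (a(q) = -2 + (q - 1/(7 + q)) = -2 + q - 1/(7 + q))
L(78, 187) - a(-17) = -2*78 - (-15 + (-17)² + 5*(-17))/(7 - 17) = -156 - (-15 + 289 - 85)/(-10) = -156 - (-1)*189/10 = -156 - 1*(-189/10) = -156 + 189/10 = -1371/10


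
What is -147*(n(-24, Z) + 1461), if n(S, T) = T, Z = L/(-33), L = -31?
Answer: -2363956/11 ≈ -2.1491e+5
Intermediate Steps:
Z = 31/33 (Z = -31/(-33) = -31*(-1/33) = 31/33 ≈ 0.93939)
-147*(n(-24, Z) + 1461) = -147*(31/33 + 1461) = -147*48244/33 = -2363956/11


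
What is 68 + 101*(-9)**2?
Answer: 8249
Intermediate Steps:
68 + 101*(-9)**2 = 68 + 101*81 = 68 + 8181 = 8249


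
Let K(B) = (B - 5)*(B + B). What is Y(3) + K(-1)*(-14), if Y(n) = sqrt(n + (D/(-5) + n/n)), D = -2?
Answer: -168 + sqrt(110)/5 ≈ -165.90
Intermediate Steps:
Y(n) = sqrt(7/5 + n) (Y(n) = sqrt(n + (-2/(-5) + n/n)) = sqrt(n + (-2*(-1/5) + 1)) = sqrt(n + (2/5 + 1)) = sqrt(n + 7/5) = sqrt(7/5 + n))
K(B) = 2*B*(-5 + B) (K(B) = (-5 + B)*(2*B) = 2*B*(-5 + B))
Y(3) + K(-1)*(-14) = sqrt(35 + 25*3)/5 + (2*(-1)*(-5 - 1))*(-14) = sqrt(35 + 75)/5 + (2*(-1)*(-6))*(-14) = sqrt(110)/5 + 12*(-14) = sqrt(110)/5 - 168 = -168 + sqrt(110)/5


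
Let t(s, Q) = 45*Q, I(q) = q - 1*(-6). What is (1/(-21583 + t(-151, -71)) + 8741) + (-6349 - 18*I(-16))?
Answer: 63729015/24778 ≈ 2572.0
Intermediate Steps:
I(q) = 6 + q (I(q) = q + 6 = 6 + q)
(1/(-21583 + t(-151, -71)) + 8741) + (-6349 - 18*I(-16)) = (1/(-21583 + 45*(-71)) + 8741) + (-6349 - 18*(6 - 16)) = (1/(-21583 - 3195) + 8741) + (-6349 - 18*(-10)) = (1/(-24778) + 8741) + (-6349 + 180) = (-1/24778 + 8741) - 6169 = 216584497/24778 - 6169 = 63729015/24778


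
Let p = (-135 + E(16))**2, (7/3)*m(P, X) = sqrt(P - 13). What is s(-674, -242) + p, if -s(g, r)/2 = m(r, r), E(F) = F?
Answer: 14161 - 6*I*sqrt(255)/7 ≈ 14161.0 - 13.687*I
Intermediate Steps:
m(P, X) = 3*sqrt(-13 + P)/7 (m(P, X) = 3*sqrt(P - 13)/7 = 3*sqrt(-13 + P)/7)
s(g, r) = -6*sqrt(-13 + r)/7
p = 14161 (p = (-135 + 16)**2 = (-119)**2 = 14161)
s(-674, -242) + p = -6*sqrt(-13 - 242)/7 + 14161 = -6*I*sqrt(255)/7 + 14161 = 14161 - 6*I*sqrt(255)/7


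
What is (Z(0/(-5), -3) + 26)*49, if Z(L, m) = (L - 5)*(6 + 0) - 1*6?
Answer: -490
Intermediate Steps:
Z(L, m) = -36 + 6*L (Z(L, m) = (-5 + L)*6 - 6 = (-30 + 6*L) - 6 = -36 + 6*L)
(Z(0/(-5), -3) + 26)*49 = ((-36 + 6*(0/(-5))) + 26)*49 = ((-36 + 6*(0*(-⅕))) + 26)*49 = ((-36 + 6*0) + 26)*49 = ((-36 + 0) + 26)*49 = (-36 + 26)*49 = -10*49 = -490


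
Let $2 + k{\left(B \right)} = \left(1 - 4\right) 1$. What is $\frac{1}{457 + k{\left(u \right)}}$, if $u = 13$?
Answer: $\frac{1}{452} \approx 0.0022124$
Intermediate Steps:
$k{\left(B \right)} = -5$ ($k{\left(B \right)} = -2 + \left(1 - 4\right) 1 = -2 - 3 = -5$)
$\frac{1}{457 + k{\left(u \right)}} = \frac{1}{457 - 5} = \frac{1}{452}$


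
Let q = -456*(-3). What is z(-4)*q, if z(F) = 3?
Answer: 4104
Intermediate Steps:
q = 1368
z(-4)*q = 3*1368 = 4104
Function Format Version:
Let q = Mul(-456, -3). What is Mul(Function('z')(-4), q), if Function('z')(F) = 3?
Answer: 4104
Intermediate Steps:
q = 1368
Mul(Function('z')(-4), q) = Mul(3, 1368) = 4104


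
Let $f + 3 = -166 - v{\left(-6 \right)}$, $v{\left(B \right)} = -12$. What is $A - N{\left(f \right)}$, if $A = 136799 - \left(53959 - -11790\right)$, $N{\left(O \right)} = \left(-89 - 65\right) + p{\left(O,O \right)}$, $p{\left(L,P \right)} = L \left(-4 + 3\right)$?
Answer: $71047$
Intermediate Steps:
$p{\left(L,P \right)} = - L$ ($p{\left(L,P \right)} = L \left(-1\right) = - L$)
$f = -157$ ($f = -3 - 154 = -157$)
$N{\left(O \right)} = -154 - O$ ($N{\left(O \right)} = \left(-89 - 65\right) - O = -154 - O$)
$A = 71050$ ($A = 136799 - \left(53959 + 11790\right) = 136799 - 65749 = 71050$)
$A - N{\left(f \right)} = 71050 - \left(-154 - -157\right) = 71050 - \left(-154 + 157\right) = 71050 - 3 = 71047$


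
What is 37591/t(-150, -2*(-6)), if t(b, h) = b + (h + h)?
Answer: -37591/126 ≈ -298.34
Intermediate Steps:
t(b, h) = b + 2*h
37591/t(-150, -2*(-6)) = 37591/(-150 + 2*(-2*(-6))) = 37591/(-150 + 2*12) = 37591/(-150 + 24) = 37591/(-126) = 37591*(-1/126) = -37591/126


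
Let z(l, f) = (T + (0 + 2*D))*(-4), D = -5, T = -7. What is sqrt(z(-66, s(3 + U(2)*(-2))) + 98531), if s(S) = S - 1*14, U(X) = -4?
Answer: sqrt(98599) ≈ 314.00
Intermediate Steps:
s(S) = -14 + S (s(S) = S - 14 = -14 + S)
z(l, f) = 68 (z(l, f) = (-7 + (0 + 2*(-5)))*(-4) = (-7 + (0 - 10))*(-4) = (-7 - 10)*(-4) = -17*(-4) = 68)
sqrt(z(-66, s(3 + U(2)*(-2))) + 98531) = sqrt(68 + 98531) = sqrt(98599)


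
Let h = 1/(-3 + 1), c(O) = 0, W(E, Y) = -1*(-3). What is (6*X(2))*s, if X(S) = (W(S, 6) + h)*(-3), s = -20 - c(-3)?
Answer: 900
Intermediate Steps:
W(E, Y) = 3
s = -20 (s = -20 - 1*0 = -20 + 0 = -20)
h = -1/2 (h = 1/(-2) = -1/2 ≈ -0.50000)
X(S) = -15/2 (X(S) = (3 - 1/2)*(-3) = (5/2)*(-3) = -15/2)
(6*X(2))*s = (6*(-15/2))*(-20) = -45*(-20) = 900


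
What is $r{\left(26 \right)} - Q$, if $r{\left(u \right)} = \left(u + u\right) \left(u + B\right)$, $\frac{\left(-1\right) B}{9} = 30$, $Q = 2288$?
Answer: $-14976$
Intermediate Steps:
$B = -270$ ($B = \left(-9\right) 30 = -270$)
$r{\left(u \right)} = 2 u \left(-270 + u\right)$ ($r{\left(u \right)} = \left(u + u\right) \left(u - 270\right) = 2 u \left(-270 + u\right)$)
$r{\left(26 \right)} - Q = 2 \cdot 26 \left(-270 + 26\right) - 2288 = 2 \cdot 26 \left(-244\right) - 2288 = -12688 - 2288 = -14976$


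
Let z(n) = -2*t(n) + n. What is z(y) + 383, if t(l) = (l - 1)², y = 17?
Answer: -112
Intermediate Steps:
t(l) = (-1 + l)²
z(n) = n - 2*(-1 + n)² (z(n) = -2*(-1 + n)² + n = n - 2*(-1 + n)²)
z(y) + 383 = (17 - 2*(-1 + 17)²) + 383 = (17 - 2*16²) + 383 = (17 - 2*256) + 383 = (17 - 512) + 383 = -495 + 383 = -112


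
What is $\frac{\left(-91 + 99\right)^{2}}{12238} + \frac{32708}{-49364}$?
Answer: $- \frac{49640151}{75514579} \approx -0.65736$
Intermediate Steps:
$\frac{\left(-91 + 99\right)^{2}}{12238} + \frac{32708}{-49364} = 8^{2} \cdot \frac{1}{12238} + 32708 \left(- \frac{1}{49364}\right) = 64 \cdot \frac{1}{12238} - \frac{8177}{12341} = \frac{32}{6119} - \frac{8177}{12341} = - \frac{49640151}{75514579}$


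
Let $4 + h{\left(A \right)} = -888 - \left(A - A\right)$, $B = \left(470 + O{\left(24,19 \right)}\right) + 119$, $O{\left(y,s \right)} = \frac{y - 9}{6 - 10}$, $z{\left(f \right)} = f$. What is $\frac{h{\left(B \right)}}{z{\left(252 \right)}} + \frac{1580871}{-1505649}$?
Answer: $- \frac{145118200}{31618629} \approx -4.5896$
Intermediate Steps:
$O{\left(y,s \right)} = \frac{9}{4} - \frac{y}{4}$ ($O{\left(y,s \right)} = \frac{-9 + y}{-4} = \left(-9 + y\right) \left(- \frac{1}{4}\right) = \frac{9}{4} - \frac{y}{4}$)
$B = \frac{2341}{4}$ ($B = \left(470 + \left(\frac{9}{4} - 6\right)\right) + 119 = \left(470 - \frac{15}{4}\right) + 119 = \frac{1865}{4} + 119 = \frac{2341}{4} \approx 585.25$)
$h{\left(A \right)} = -892$ ($h{\left(A \right)} = -4 - 888 = -892$)
$\frac{h{\left(B \right)}}{z{\left(252 \right)}} + \frac{1580871}{-1505649} = - \frac{892}{252} + \frac{1580871}{-1505649} = \left(-892\right) \frac{1}{252} + 1580871 \left(- \frac{1}{1505649}\right) = - \frac{223}{63} - \frac{526957}{501883} = - \frac{145118200}{31618629}$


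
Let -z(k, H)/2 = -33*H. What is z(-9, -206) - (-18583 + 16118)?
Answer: -11131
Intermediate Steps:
z(k, H) = 66*H (z(k, H) = -(-66)*H = 66*H)
z(-9, -206) - (-18583 + 16118) = 66*(-206) - (-18583 + 16118) = -13596 - 1*(-2465) = -13596 + 2465 = -11131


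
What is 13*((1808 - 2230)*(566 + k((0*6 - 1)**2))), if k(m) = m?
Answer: -3110562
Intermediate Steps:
13*((1808 - 2230)*(566 + k((0*6 - 1)**2))) = 13*((1808 - 2230)*(566 + (0*6 - 1)**2)) = 13*(-422*(566 + (0 - 1)**2)) = 13*(-422*(566 + (-1)**2)) = 13*(-422*(566 + 1)) = 13*(-422*567) = 13*(-239274) = -3110562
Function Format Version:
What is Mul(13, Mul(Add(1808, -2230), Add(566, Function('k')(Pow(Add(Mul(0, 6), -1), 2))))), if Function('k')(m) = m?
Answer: -3110562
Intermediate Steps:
Mul(13, Mul(Add(1808, -2230), Add(566, Function('k')(Pow(Add(Mul(0, 6), -1), 2))))) = Mul(13, Mul(Add(1808, -2230), Add(566, Pow(Add(Mul(0, 6), -1), 2)))) = Mul(13, Mul(-422, Add(566, Pow(Add(0, -1), 2)))) = Mul(13, Mul(-422, Add(566, Pow(-1, 2)))) = Mul(13, Mul(-422, Add(566, 1))) = Mul(13, Mul(-422, 567)) = Mul(13, -239274) = -3110562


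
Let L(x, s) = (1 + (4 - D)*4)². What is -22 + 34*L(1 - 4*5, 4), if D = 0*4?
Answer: 9804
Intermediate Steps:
D = 0
L(x, s) = 289 (L(x, s) = (1 + (4 - 1*0)*4)² = (1 + (4 + 0)*4)² = (1 + 4*4)² = (1 + 16)² = 17² = 289)
-22 + 34*L(1 - 4*5, 4) = -22 + 34*289 = -22 + 9826 = 9804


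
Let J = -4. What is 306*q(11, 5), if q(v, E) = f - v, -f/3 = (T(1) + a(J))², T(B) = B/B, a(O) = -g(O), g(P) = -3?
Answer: -18054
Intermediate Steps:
a(O) = 3 (a(O) = -1*(-3) = 3)
T(B) = 1
f = -48 (f = -3*(1 + 3)² = -3*4² = -3*16 = -48)
q(v, E) = -48 - v
306*q(11, 5) = 306*(-48 - 1*11) = 306*(-48 - 11) = 306*(-59) = -18054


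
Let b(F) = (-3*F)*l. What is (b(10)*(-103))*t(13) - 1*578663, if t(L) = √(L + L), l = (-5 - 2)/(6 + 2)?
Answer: -578663 - 10815*√26/4 ≈ -5.9245e+5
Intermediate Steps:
l = -7/8 ≈ -0.87500
b(F) = 21*F/8 (b(F) = -3*F*(-7/8) = 21*F/8)
t(L) = √2*√L (t(L) = √(2*L) = √2*√L)
(b(10)*(-103))*t(13) - 1*578663 = (((21/8)*10)*(-103))*(√2*√13) - 1*578663 = ((105/4)*(-103))*√26 - 578663 = -10815*√26/4 - 578663 = -578663 - 10815*√26/4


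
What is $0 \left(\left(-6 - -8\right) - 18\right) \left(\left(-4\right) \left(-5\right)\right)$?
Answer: $0$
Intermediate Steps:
$0 \left(\left(-6 - -8\right) - 18\right) \left(\left(-4\right) \left(-5\right)\right) = 0 \left(\left(-6 + 8\right) - 18\right) 20 = 0 \left(2 - 18\right) 20 = 0 \left(\left(-16\right) 20\right) = 0 \left(-320\right) = 0$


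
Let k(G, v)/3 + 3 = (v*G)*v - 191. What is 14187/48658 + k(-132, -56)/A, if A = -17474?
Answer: 30351225921/425124946 ≈ 71.394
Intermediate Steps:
k(G, v) = -582 + 3*G*v² (k(G, v) = -9 + 3*((v*G)*v - 191) = -9 + 3*((G*v)*v - 191) = -9 + 3*(G*v² - 191) = -9 + 3*(-191 + G*v²) = -9 + (-573 + 3*G*v²) = -582 + 3*G*v²)
14187/48658 + k(-132, -56)/A = 14187/48658 + (-582 + 3*(-132)*(-56)²)/(-17474) = 14187*(1/48658) + (-582 + 3*(-132)*3136)*(-1/17474) = 14187/48658 + (-582 - 1241856)*(-1/17474) = 14187/48658 - 1242438*(-1/17474) = 14187/48658 + 621219/8737 = 30351225921/425124946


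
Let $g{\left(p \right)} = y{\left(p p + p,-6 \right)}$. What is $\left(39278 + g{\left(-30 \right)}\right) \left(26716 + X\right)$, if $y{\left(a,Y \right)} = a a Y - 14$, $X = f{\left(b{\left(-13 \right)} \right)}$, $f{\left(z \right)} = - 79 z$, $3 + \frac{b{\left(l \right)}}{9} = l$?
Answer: $-171495364512$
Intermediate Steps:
$b{\left(l \right)} = -27 + 9 l$
$X = 11376$ ($X = - 79 \left(-27 + 9 \left(-13\right)\right) = - 79 \left(-27 - 117\right) = \left(-79\right) \left(-144\right) = 11376$)
$y{\left(a,Y \right)} = -14 + Y a^{2}$ ($y{\left(a,Y \right)} = a^{2} Y - 14 = Y a^{2} - 14 = -14 + Y a^{2}$)
$g{\left(p \right)} = -14 - 6 \left(p + p^{2}\right)^{2}$ ($g{\left(p \right)} = -14 - 6 \left(p p + p\right)^{2} = -14 - 6 \left(p^{2} + p\right)^{2} = -14 - 6 \left(p + p^{2}\right)^{2}$)
$\left(39278 + g{\left(-30 \right)}\right) \left(26716 + X\right) = \left(39278 - \left(14 + 6 \left(-30\right)^{2} \left(1 - 30\right)^{2}\right)\right) \left(26716 + 11376\right) = \left(39278 - \left(14 + 5400 \left(-29\right)^{2}\right)\right) 38092 = \left(39278 - \left(14 + 5400 \cdot 841\right)\right) 38092 = \left(39278 - 4541414\right) 38092 = \left(-4502136\right) 38092 = -171495364512$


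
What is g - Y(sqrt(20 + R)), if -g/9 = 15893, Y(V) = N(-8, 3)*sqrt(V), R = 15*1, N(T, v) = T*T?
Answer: -143037 - 64*35**(1/4) ≈ -1.4319e+5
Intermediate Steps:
N(T, v) = T**2
R = 15
Y(V) = 64*sqrt(V) (Y(V) = (-8)**2*sqrt(V) = 64*sqrt(V))
g = -143037 (g = -9*15893 = -143037)
g - Y(sqrt(20 + R)) = -143037 - 64*sqrt(sqrt(20 + 15)) = -143037 - 64*sqrt(sqrt(35)) = -143037 - 64*35**(1/4)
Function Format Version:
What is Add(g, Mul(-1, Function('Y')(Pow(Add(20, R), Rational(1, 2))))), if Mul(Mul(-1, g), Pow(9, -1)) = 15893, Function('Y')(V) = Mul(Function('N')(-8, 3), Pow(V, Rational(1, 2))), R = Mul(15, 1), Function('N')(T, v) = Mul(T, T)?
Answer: Add(-143037, Mul(-64, Pow(35, Rational(1, 4)))) ≈ -1.4319e+5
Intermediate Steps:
Function('N')(T, v) = Pow(T, 2)
R = 15
Function('Y')(V) = Mul(64, Pow(V, Rational(1, 2))) (Function('Y')(V) = Mul(Pow(-8, 2), Pow(V, Rational(1, 2))) = Mul(64, Pow(V, Rational(1, 2))))
g = -143037 (g = Mul(-9, 15893) = -143037)
Add(g, Mul(-1, Function('Y')(Pow(Add(20, R), Rational(1, 2))))) = Add(-143037, Mul(-1, Mul(64, Pow(Pow(Add(20, 15), Rational(1, 2)), Rational(1, 2))))) = Add(-143037, Mul(-1, Mul(64, Pow(Pow(35, Rational(1, 2)), Rational(1, 2))))) = Add(-143037, Mul(-1, Mul(64, Pow(35, Rational(1, 4))))) = Add(-143037, Mul(-64, Pow(35, Rational(1, 4))))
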